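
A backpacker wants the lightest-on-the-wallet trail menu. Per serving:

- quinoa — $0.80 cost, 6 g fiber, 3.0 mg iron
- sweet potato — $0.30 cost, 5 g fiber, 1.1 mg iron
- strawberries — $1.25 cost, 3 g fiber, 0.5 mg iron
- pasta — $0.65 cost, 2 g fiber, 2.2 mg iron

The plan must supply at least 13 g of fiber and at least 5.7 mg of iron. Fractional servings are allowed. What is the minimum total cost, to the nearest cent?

$1.52

quinoa only: max(13/6, 5.7/3.0) = 2.167 servings → $1.73.
sweet potato only: max(13/5, 5.7/1.1) = 5.182 servings → $1.55.
strawberries only: max(13/3, 5.7/0.5) = 11.4 servings → $14.25.
pasta only: max(13/2, 5.7/2.2) = 6.5 servings → $4.22.
quinoa + sweet potato with both tight: 1.69 servings and 0.5714 servings → $1.52.
quinoa + strawberries with both tight: 1.767 servings and 0.8 servings → $2.41.
quinoa + pasta: intersection lies outside the first quadrant.
sweet potato + strawberries: intersection lies outside the first quadrant.
sweet potato + pasta with both tight: 1.955 servings and 1.614 servings → $1.64.
strawberries + pasta with both tight: 3.071 servings and 1.893 servings → $5.07.
The minimum over all feasible corners is $1.52.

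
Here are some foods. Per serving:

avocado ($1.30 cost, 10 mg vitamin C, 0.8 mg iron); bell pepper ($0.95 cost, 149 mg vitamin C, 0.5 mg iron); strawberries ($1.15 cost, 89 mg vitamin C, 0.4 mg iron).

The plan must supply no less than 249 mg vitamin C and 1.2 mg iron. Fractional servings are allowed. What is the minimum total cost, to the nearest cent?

$2.18

This is a tiny linear program; its minimum lies at a vertex of the feasible set. List the vertices and price them.
avocado only: max(249/10, 1.2/0.8) = 24.9 servings → $32.37.
bell pepper only: max(249/149, 1.2/0.5) = 2.4 servings → $2.28.
strawberries only: max(249/89, 1.2/0.4) = 3 servings → $3.45.
avocado + bell pepper with both tight: 0.4755 servings and 1.639 servings → $2.18.
avocado + strawberries with both tight: 0.1071 servings and 2.786 servings → $3.34.
bell pepper + strawberries: intersection lies outside the first quadrant.
So the least-cost plan costs $2.18.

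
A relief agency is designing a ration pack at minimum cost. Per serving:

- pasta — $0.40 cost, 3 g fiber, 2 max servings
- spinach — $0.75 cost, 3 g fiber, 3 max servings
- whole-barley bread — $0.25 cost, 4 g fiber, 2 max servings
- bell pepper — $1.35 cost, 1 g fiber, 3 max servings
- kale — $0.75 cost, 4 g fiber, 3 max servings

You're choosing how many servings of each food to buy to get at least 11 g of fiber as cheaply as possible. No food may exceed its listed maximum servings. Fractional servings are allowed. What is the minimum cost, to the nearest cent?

Cost per g of fiber: whole-barley bread $0.0625, pasta $0.1333, kale $0.1875, spinach $0.2500, bell pepper $1.3500.
Take 2 servings of whole-barley bread: +8.0 g fiber for $0.50 (total $0.50, still need 3.0 g).
Take 1 serving of pasta: +3.0 g fiber for $0.40 (total $0.90, still need 0.0 g).
Filling from the cheapest source first is optimal under one linear minimum: $0.90.

$0.90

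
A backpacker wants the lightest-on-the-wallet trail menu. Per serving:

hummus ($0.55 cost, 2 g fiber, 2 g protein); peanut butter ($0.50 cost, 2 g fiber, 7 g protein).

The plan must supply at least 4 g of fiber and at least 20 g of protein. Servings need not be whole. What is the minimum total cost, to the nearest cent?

$1.43

Check every corner: each single food scaled to meet both minima, and each pair solved so both constraints bind.
hummus only: max(4/2, 20/2) = 10 servings → $5.50.
peanut butter only: max(4/2, 20/7) = 2.857 servings → $1.43.
hummus + peanut butter: intersection lies outside the first quadrant.
The minimum over all feasible corners is $1.43.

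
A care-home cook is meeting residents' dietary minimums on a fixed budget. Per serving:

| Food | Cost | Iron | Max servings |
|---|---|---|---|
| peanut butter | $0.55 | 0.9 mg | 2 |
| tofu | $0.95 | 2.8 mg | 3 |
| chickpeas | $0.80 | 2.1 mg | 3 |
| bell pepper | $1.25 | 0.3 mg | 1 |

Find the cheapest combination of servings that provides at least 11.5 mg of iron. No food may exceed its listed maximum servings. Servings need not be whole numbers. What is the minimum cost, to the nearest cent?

$4.03

Cost per mg of iron: tofu $0.3393, chickpeas $0.3810, peanut butter $0.6111, bell pepper $4.1667.
Take 3 servings of tofu: +8.4 mg iron for $2.85 (total $2.85, still need 3.1 mg).
Take 1.476 servings of chickpeas: +3.1 mg iron for $1.18 (total $4.03, still need 0.0 mg).
Filling from the cheapest source first is optimal under one linear minimum: $4.03.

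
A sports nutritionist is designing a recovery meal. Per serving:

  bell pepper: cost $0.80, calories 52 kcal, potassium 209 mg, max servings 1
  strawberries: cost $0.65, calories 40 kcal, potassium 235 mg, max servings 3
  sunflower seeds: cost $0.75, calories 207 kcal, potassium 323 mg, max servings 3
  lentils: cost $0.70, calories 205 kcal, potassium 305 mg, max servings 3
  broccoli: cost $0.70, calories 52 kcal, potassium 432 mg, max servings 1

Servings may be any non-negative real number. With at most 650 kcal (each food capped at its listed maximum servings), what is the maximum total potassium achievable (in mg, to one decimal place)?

Potassium per kcal: broccoli 8.308, strawberries 5.875, bell pepper 4.019, sunflower seeds 1.56, lentils 1.488.
Take 1 serving of broccoli: uses 52 kcal, +432.0 mg potassium (running total 432.0 mg).
Take 3 servings of strawberries: uses 120 kcal, +705.0 mg potassium (running total 1137.0 mg).
Take 1 serving of bell pepper: uses 52 kcal, +209.0 mg potassium (running total 1346.0 mg).
Take 2.058 servings of sunflower seeds: uses 426 kcal, +664.7 mg potassium (running total 2010.7 mg).
Greedy by best ratio exhausts the calories allowance optimally: 2010.7 mg.

2010.7 mg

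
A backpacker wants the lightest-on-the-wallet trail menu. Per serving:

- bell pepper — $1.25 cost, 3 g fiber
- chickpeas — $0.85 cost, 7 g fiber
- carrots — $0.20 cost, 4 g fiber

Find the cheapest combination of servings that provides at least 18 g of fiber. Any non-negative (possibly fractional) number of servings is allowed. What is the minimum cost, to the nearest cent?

Cost per g of fiber: carrots $0.0500, chickpeas $0.1214, bell pepper $0.4167.
With no serving limits, use only carrots: 18 g / 4 g = 4.5 servings × $0.20 = $0.90.

$0.90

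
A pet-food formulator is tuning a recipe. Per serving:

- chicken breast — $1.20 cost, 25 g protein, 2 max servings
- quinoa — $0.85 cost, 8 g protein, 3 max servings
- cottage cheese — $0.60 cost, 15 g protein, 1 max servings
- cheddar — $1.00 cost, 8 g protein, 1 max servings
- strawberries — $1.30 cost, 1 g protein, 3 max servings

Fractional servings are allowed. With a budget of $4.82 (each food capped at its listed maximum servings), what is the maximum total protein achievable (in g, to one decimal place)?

Protein per dollar: cottage cheese 25, chicken breast 20.83, quinoa 9.412, cheddar 8, strawberries 0.7692.
Take 1 serving of cottage cheese: spends $0.60, +15.0 g protein (running total 15.0 g).
Take 2 servings of chicken breast: spends $2.40, +50.0 g protein (running total 65.0 g).
Take 2.141 servings of quinoa: spends $1.82, +17.1 g protein (running total 82.1 g).
Greedy by best ratio exhausts the cost allowance optimally: 82.1 g.

82.1 g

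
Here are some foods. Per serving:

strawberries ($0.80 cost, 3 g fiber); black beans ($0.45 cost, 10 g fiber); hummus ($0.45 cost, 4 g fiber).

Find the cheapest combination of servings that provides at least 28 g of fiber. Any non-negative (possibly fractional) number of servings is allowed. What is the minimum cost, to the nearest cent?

Cost per g of fiber: black beans $0.0450, hummus $0.1125, strawberries $0.2667.
With no serving limits, use only black beans: 28 g / 10 g = 2.8 servings × $0.45 = $1.26.

$1.26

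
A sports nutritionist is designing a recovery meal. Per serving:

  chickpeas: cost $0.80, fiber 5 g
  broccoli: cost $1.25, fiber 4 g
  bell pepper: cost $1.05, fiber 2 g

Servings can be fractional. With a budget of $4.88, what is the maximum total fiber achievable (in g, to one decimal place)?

Fiber per dollar: chickpeas 6.25, broccoli 3.2, bell pepper 1.905.
With no serving limits, spend the whole cost allowance on chickpeas: $4.88 / $0.80 × 5 g = 30.5 g.

30.5 g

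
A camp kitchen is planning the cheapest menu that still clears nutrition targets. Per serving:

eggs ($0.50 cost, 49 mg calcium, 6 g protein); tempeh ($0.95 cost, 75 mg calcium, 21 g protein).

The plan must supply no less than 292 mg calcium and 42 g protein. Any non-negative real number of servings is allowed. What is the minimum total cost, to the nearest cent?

$3.08

For a min-cost LP with two ≥-constraints, a basic feasible solution has at most two positive variables.
eggs only: max(292/49, 42/6) = 7 servings → $3.50.
tempeh only: max(292/75, 42/21) = 3.893 servings → $3.70.
eggs + tempeh with both tight: 5.15 servings and 0.5285 servings → $3.08.
The minimum over all feasible corners is $3.08.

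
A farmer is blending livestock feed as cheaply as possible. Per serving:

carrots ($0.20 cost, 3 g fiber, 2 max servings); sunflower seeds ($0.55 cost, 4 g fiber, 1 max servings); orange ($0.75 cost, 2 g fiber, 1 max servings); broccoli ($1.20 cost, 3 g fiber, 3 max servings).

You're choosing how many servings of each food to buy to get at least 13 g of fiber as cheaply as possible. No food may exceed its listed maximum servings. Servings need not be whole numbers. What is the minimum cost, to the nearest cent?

$2.10

Cost per g of fiber: carrots $0.0667, sunflower seeds $0.1375, orange $0.3750, broccoli $0.4000.
Take 2 servings of carrots: +6.0 g fiber for $0.40 (total $0.40, still need 7.0 g).
Take 1 serving of sunflower seeds: +4.0 g fiber for $0.55 (total $0.95, still need 3.0 g).
Take 1 serving of orange: +2.0 g fiber for $0.75 (total $1.70, still need 1.0 g).
Take 0.3333 servings of broccoli: +1.0 g fiber for $0.40 (total $2.10, still need 0.0 g).
Greedy by cheapest-per-g is optimal for a single linear constraint, so the minimum cost is $2.10.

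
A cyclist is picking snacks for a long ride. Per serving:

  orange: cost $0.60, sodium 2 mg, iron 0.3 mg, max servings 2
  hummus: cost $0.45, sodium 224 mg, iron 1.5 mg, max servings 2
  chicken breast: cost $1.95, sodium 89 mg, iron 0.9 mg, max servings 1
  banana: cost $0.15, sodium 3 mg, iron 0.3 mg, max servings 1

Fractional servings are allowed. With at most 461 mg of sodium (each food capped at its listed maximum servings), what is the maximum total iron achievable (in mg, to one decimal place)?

4.2 mg

Iron per mg sodium: orange 0.15, banana 0.1, chicken breast 0.01011, hummus 0.006696.
Take 2 servings of orange: uses 4 mg sodium, +0.6 mg iron (running total 0.6 mg).
Take 1 serving of banana: uses 3 mg sodium, +0.3 mg iron (running total 0.9 mg).
Take 1 serving of chicken breast: uses 89 mg sodium, +0.9 mg iron (running total 1.8 mg).
Take 1.629 servings of hummus: uses 365 mg sodium, +2.4 mg iron (running total 4.2 mg).
Filling greedily by iron-per-mg sodium is optimal for one linear limit, giving 4.2 mg.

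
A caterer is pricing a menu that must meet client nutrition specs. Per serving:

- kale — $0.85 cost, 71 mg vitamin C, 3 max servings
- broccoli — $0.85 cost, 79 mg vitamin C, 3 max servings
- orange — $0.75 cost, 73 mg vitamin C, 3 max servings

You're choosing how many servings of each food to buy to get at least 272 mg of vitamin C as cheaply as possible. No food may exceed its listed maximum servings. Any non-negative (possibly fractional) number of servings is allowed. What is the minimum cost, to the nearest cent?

Cost per mg of vitamin C: orange $0.0103, broccoli $0.0108, kale $0.0120.
Take 3 servings of orange: +219.0 mg vitamin C for $2.25 (total $2.25, still need 53.0 mg).
Take 0.6709 servings of broccoli: +53.0 mg vitamin C for $0.57 (total $2.82, still need 0.0 mg).
Greedy by cheapest-per-mg is optimal for a single linear constraint, so the minimum cost is $2.82.

$2.82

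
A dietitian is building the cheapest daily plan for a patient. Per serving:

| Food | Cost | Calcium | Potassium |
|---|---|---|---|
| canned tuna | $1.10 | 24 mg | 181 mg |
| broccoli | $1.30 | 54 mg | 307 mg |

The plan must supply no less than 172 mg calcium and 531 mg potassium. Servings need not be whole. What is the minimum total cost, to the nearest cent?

This is a tiny linear program; its minimum lies at a vertex of the feasible set. List the vertices and price them.
canned tuna only: max(172/24, 531/181) = 7.167 servings → $7.88.
broccoli only: max(172/54, 531/307) = 3.185 servings → $4.14.
canned tuna + broccoli: the both-tight solution has a negative serving — not a feasible corner.
So the least-cost plan costs $4.14.

$4.14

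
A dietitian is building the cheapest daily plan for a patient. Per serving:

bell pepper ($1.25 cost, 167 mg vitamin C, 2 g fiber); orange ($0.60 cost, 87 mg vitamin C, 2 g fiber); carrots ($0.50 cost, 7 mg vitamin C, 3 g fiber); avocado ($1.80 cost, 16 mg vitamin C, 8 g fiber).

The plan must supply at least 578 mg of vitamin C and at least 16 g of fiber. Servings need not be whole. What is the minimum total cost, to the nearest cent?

With two linear requirements the optimum uses one or two foods; enumerate the corners.
bell pepper only: max(578/167, 16/2) = 8 servings → $10.00.
orange only: max(578/87, 16/2) = 8 servings → $4.80.
carrots only: max(578/7, 16/3) = 82.57 servings → $41.29.
avocado only: max(578/16, 16/8) = 36.12 servings → $65.03.
bell pepper + orange: the both-tight solution has a negative serving — not a feasible corner.
bell pepper + carrots with both tight: 3.331 servings and 3.113 servings → $5.72.
bell pepper + avocado with both tight: 3.35 servings and 1.163 servings → $6.28.
orange + carrots with both tight: 6.567 servings and 0.9555 servings → $4.42.
orange + avocado with both tight: 6.578 servings and 0.3554 servings → $4.59.
carrots + avocado: the both-tight solution has a negative serving — not a feasible corner.
Cheapest feasible corner: $4.42.

$4.42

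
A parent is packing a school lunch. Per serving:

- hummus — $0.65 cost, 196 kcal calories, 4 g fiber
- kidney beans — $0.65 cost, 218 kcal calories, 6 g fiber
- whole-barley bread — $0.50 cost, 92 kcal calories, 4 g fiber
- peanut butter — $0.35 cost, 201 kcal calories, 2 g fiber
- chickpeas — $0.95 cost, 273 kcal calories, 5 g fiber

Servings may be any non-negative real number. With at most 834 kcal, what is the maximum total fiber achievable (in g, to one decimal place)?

Fiber per kcal: whole-barley bread 0.04348, kidney beans 0.02752, hummus 0.02041, chickpeas 0.01832, peanut butter 0.00995.
With no serving limits, spend the whole calories allowance on whole-barley bread: 834 kcal / 92 kcal × 4 g = 36.3 g.

36.3 g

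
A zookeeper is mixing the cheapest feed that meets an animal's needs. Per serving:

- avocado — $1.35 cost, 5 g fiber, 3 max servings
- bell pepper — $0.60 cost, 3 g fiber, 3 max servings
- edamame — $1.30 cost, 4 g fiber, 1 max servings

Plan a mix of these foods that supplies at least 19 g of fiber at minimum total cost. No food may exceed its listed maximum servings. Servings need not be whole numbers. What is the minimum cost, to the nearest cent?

$4.50

Cost per g of fiber: bell pepper $0.2000, avocado $0.2700, edamame $0.3250.
Take 3 servings of bell pepper: +9.0 g fiber for $1.80 (total $1.80, still need 10.0 g).
Take 2 servings of avocado: +10.0 g fiber for $2.70 (total $4.50, still need 0.0 g).
Greedy by cheapest-per-g is optimal for a single linear constraint, so the minimum cost is $4.50.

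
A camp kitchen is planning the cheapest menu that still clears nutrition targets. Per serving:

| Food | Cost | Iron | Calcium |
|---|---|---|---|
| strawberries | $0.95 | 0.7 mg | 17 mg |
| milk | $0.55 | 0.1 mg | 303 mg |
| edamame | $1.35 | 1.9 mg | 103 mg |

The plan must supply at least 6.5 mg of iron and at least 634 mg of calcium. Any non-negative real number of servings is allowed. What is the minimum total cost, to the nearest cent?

$5.07

An LP optimum is at a vertex; with two nutrient constraints at most two foods are used. Check each candidate.
strawberries only: max(6.5/0.7, 634/17) = 37.29 servings → $35.43.
milk only: max(6.5/0.1, 634/303) = 65 servings → $35.75.
edamame only: max(6.5/1.9, 634/103) = 6.155 servings → $8.31.
strawberries + milk with both tight: 9.059 servings and 1.584 servings → $9.48.
strawberries + edamame: the both-tight solution has a negative serving — not a feasible corner.
milk + edamame with both tight: 0.9464 servings and 3.371 servings → $5.07.
The minimum over all feasible corners is $5.07.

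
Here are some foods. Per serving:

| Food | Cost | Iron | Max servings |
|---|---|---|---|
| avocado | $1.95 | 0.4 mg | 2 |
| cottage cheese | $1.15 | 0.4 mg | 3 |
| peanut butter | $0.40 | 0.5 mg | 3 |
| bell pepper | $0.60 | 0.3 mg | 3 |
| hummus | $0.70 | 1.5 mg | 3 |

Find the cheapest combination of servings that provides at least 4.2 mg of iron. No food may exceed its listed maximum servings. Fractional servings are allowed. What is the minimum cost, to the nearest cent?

Cost per mg of iron: hummus $0.4667, peanut butter $0.8000, bell pepper $2.0000, cottage cheese $2.8750, avocado $4.8750.
Take 2.8 servings of hummus: +4.2 mg iron for $1.96 (total $1.96, still need 0.0 mg).
Filling from the cheapest source first is optimal under one linear minimum: $1.96.

$1.96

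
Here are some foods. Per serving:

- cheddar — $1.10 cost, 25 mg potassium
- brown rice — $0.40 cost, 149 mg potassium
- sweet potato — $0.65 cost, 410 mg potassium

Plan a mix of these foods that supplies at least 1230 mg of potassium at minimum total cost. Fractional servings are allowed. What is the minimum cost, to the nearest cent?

Cost per mg of potassium: sweet potato $0.0016, brown rice $0.0027, cheddar $0.0440.
With no serving limits, use only sweet potato: 1230 mg / 410 mg = 3 servings × $0.65 = $1.95.

$1.95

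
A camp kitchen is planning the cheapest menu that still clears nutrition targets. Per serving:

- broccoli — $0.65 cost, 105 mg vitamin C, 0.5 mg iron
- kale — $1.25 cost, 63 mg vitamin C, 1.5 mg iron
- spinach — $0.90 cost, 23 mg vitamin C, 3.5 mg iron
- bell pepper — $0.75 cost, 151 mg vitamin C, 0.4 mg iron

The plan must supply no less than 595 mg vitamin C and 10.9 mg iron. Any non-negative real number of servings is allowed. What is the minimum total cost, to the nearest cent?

Check every corner: each single food scaled to meet both minima, and each pair solved so both constraints bind.
broccoli only: max(595/105, 10.9/0.5) = 21.8 servings → $14.17.
kale only: max(595/63, 10.9/1.5) = 9.444 servings → $11.81.
spinach only: max(595/23, 10.9/3.5) = 25.87 servings → $23.28.
bell pepper only: max(595/151, 10.9/0.4) = 27.25 servings → $20.44.
broccoli + kale with both tight: 1.633 servings and 6.722 servings → $9.46.
broccoli + spinach with both tight: 5.146 servings and 2.379 servings → $5.49.
broccoli + bell pepper: intersection lies outside the first quadrant.
kale + spinach with both targets exact would need a negative amount; discard.
kale + bell pepper with both tight: 6.994 servings and 1.022 servings → $9.51.
spinach + bell pepper with both tight: 2.711 servings and 3.527 servings → $5.09.
The minimum over all feasible corners is $5.09.

$5.09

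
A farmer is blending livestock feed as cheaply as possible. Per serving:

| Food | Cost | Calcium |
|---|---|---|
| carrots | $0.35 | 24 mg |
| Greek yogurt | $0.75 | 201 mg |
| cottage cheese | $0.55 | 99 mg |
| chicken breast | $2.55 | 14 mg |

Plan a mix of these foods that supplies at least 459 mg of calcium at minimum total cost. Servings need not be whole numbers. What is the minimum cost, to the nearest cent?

Cost per mg of calcium: Greek yogurt $0.0037, cottage cheese $0.0056, carrots $0.0146, chicken breast $0.1821.
With no serving limits, use only Greek yogurt: 459 mg / 201 mg = 2.284 servings × $0.75 = $1.71.

$1.71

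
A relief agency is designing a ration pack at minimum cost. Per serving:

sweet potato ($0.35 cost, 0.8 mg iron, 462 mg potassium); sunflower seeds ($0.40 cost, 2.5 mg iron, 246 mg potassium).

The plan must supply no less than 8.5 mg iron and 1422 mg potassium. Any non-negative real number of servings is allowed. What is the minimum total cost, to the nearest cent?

This is a tiny linear program; its minimum lies at a vertex of the feasible set. List the vertices and price them.
sweet potato only: max(8.5/0.8, 1422/462) = 10.62 servings → $3.72.
sunflower seeds only: max(8.5/2.5, 1422/246) = 5.78 servings → $2.31.
sweet potato + sunflower seeds with both tight: 1.528 servings and 2.911 servings → $1.70.
The minimum over all feasible corners is $1.70.

$1.70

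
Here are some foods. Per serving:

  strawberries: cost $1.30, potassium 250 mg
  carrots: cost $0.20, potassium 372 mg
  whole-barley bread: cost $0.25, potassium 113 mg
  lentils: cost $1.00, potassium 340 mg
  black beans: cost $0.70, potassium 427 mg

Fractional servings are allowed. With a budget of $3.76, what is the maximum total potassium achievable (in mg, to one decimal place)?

6993.6 mg

Potassium per dollar: carrots 1860, black beans 610, whole-barley bread 452, lentils 340, strawberries 192.3.
With no serving limits, spend the whole cost allowance on carrots: $3.76 / $0.20 × 372 mg = 6993.6 mg.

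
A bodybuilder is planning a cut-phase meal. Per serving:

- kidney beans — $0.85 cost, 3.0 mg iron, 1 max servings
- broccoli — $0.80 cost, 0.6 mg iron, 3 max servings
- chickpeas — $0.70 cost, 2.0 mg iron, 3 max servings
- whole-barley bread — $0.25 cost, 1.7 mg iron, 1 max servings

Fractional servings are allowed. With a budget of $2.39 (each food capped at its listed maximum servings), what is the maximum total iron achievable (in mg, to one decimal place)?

Iron per dollar: whole-barley bread 6.8, kidney beans 3.529, chickpeas 2.857, broccoli 0.75.
Take 1 serving of whole-barley bread: spends $0.25, +1.7 mg iron (running total 1.7 mg).
Take 1 serving of kidney beans: spends $0.85, +3.0 mg iron (running total 4.7 mg).
Take 1.843 servings of chickpeas: spends $1.29, +3.7 mg iron (running total 8.4 mg).
Filling greedily by iron-per-dollar is optimal for one linear limit, giving 8.4 mg.

8.4 mg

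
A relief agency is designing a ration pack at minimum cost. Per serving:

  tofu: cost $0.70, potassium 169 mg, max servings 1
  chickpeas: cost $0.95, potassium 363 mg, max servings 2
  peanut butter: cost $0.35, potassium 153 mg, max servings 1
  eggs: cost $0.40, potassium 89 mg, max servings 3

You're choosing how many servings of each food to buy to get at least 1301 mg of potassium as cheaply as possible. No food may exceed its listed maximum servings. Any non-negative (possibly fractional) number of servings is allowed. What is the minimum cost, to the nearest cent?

$4.09

Cost per mg of potassium: peanut butter $0.0023, chickpeas $0.0026, tofu $0.0041, eggs $0.0045.
Take 1 serving of peanut butter: +153.0 mg potassium for $0.35 (total $0.35, still need 1148.0 mg).
Take 2 servings of chickpeas: +726.0 mg potassium for $1.90 (total $2.25, still need 422.0 mg).
Take 1 serving of tofu: +169.0 mg potassium for $0.70 (total $2.95, still need 253.0 mg).
Take 2.843 servings of eggs: +253.0 mg potassium for $1.14 (total $4.09, still need 0.0 mg).
Filling from the cheapest source first is optimal under one linear minimum: $4.09.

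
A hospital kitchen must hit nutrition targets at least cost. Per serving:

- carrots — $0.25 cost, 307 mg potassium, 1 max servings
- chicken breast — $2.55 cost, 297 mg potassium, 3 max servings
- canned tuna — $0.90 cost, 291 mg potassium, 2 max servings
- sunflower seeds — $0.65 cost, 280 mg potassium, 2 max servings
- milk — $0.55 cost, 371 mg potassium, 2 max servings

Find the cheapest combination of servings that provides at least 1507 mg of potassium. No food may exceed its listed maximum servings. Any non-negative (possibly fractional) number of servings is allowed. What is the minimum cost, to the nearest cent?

$2.41

Cost per mg of potassium: carrots $0.0008, milk $0.0015, sunflower seeds $0.0023, canned tuna $0.0031, chicken breast $0.0086.
Take 1 serving of carrots: +307.0 mg potassium for $0.25 (total $0.25, still need 1200.0 mg).
Take 2 servings of milk: +742.0 mg potassium for $1.10 (total $1.35, still need 458.0 mg).
Take 1.636 servings of sunflower seeds: +458.0 mg potassium for $1.06 (total $2.41, still need 0.0 mg).
Greedy by cheapest-per-mg is optimal for a single linear constraint, so the minimum cost is $2.41.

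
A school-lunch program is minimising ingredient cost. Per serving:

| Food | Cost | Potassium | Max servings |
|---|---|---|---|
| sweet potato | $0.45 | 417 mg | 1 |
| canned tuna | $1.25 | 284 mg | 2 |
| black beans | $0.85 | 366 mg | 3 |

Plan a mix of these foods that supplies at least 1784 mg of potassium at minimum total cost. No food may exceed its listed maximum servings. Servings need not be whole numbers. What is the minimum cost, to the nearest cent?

Cost per mg of potassium: sweet potato $0.0011, black beans $0.0023, canned tuna $0.0044.
Take 1 serving of sweet potato: +417.0 mg potassium for $0.45 (total $0.45, still need 1367.0 mg).
Take 3 servings of black beans: +1098.0 mg potassium for $2.55 (total $3.00, still need 269.0 mg).
Take 0.9472 servings of canned tuna: +269.0 mg potassium for $1.18 (total $4.18, still need 0.0 mg).
Filling from the cheapest source first is optimal under one linear minimum: $4.18.

$4.18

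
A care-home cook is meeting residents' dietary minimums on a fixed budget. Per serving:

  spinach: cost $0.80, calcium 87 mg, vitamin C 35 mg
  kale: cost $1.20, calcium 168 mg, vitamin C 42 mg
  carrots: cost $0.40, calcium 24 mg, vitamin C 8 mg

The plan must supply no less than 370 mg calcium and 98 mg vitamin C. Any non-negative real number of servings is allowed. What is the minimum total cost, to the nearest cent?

$2.72

spinach only: max(370/87, 98/35) = 4.253 servings → $3.40.
kale only: max(370/168, 98/42) = 2.333 servings → $2.80.
carrots only: max(370/24, 98/8) = 15.42 servings → $6.17.
spinach + kale with both tight: 0.4151 servings and 1.987 servings → $2.72.
spinach + carrots: intersection lies outside the first quadrant.
kale + carrots with both tight: 1.81 servings and 2.75 servings → $3.27.
Cheapest feasible corner: $2.72.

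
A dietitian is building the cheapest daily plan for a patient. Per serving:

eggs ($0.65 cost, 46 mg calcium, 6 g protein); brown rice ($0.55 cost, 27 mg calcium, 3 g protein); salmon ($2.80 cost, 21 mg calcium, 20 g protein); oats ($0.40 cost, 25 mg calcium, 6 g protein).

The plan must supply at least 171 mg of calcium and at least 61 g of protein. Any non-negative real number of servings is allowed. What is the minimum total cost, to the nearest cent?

The cheapest plan sits at a corner of the feasible region — with two constraints it uses at most two foods.
eggs only: max(171/46, 61/6) = 10.17 servings → $6.61.
brown rice only: max(171/27, 61/3) = 20.33 servings → $11.18.
salmon only: max(171/21, 61/20) = 8.143 servings → $22.80.
oats only: max(171/25, 61/6) = 10.17 servings → $4.07.
eggs + brown rice: intersection lies outside the first quadrant.
eggs + salmon with both tight: 2.694 servings and 2.242 servings → $8.03.
eggs + oats: intersection lies outside the first quadrant.
brown rice + salmon with both tight: 4.484 servings and 2.377 servings → $9.12.
brown rice + oats: intersection lies outside the first quadrant.
salmon + oats with both tight: 1.334 servings and 5.719 servings → $6.02.
Cheapest feasible corner: $4.07.

$4.07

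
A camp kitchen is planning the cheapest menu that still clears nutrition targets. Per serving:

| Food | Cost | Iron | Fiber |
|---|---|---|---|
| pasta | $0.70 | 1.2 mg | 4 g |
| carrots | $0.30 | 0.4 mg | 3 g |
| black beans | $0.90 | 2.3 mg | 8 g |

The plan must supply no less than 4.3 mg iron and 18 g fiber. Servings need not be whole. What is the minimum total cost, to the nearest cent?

Check every corner: each single food scaled to meet both minima, and each pair solved so both constraints bind.
pasta only: max(4.3/1.2, 18/4) = 4.5 servings → $3.15.
carrots only: max(4.3/0.4, 18/3) = 10.75 servings → $3.23.
black beans only: max(4.3/2.3, 18/8) = 2.25 servings → $2.02.
pasta + carrots with both tight: 2.85 servings and 2.2 servings → $2.65.
pasta + black beans: intersection lies outside the first quadrant.
carrots + black beans with both tight: 1.892 servings and 1.541 servings → $1.95.
So the least-cost plan costs $1.95.

$1.95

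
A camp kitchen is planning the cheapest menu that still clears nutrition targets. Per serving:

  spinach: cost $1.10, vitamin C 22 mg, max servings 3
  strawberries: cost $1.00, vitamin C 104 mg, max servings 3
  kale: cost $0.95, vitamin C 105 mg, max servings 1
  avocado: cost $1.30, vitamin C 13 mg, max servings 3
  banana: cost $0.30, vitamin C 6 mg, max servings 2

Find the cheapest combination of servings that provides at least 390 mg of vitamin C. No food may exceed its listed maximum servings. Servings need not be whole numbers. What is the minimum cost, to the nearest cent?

$3.69

Cost per mg of vitamin C: kale $0.0090, strawberries $0.0096, spinach $0.0500, banana $0.0500, avocado $0.1000.
Take 1 serving of kale: +105.0 mg vitamin C for $0.95 (total $0.95, still need 285.0 mg).
Take 2.74 servings of strawberries: +285.0 mg vitamin C for $2.74 (total $3.69, still need 0.0 mg).
Filling from the cheapest source first is optimal under one linear minimum: $3.69.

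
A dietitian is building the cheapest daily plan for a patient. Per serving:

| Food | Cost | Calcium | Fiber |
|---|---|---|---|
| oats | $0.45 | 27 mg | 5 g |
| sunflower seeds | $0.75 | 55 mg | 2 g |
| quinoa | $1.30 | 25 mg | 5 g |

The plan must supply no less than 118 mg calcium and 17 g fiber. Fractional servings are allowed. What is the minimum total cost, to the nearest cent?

$1.87

An LP optimum is at a vertex; with two nutrient constraints at most two foods are used. Check each candidate.
oats only: max(118/27, 17/5) = 4.37 servings → $1.97.
sunflower seeds only: max(118/55, 17/2) = 8.5 servings → $6.38.
quinoa only: max(118/25, 17/5) = 4.72 servings → $6.14.
oats + sunflower seeds with both tight: 3.163 servings and 0.5928 servings → $1.87.
oats + quinoa: the both-tight solution has a negative serving — not a feasible corner.
sunflower seeds + quinoa with both tight: 0.7333 servings and 3.107 servings → $4.59.
Cheapest feasible corner: $1.87.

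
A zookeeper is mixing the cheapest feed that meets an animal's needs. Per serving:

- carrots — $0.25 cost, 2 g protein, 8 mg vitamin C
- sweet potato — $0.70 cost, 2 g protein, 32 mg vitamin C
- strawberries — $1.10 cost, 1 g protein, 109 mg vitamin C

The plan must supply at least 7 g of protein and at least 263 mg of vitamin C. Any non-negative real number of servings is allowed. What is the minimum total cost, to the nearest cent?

With two linear requirements the optimum uses one or two foods; enumerate the corners.
carrots only: max(7/2, 263/8) = 32.88 servings → $8.22.
sweet potato only: max(7/2, 263/32) = 8.219 servings → $5.75.
strawberries only: max(7/1, 263/109) = 7 servings → $7.70.
carrots + sweet potato: the both-tight solution has a negative serving — not a feasible corner.
carrots + strawberries with both tight: 2.381 servings and 2.238 servings → $3.06.
sweet potato + strawberries with both tight: 2.688 servings and 1.624 servings → $3.67.
The minimum over all feasible corners is $3.06.

$3.06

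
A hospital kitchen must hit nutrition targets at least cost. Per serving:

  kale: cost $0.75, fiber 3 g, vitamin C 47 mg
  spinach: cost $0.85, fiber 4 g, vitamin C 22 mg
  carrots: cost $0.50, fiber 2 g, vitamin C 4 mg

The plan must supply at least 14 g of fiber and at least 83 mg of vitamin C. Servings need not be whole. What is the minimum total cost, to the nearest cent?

$3.00

At the optimum either one food covers both requirements or two foods hit both targets exactly; no other combination can be cheaper.
kale only: max(14/3, 83/47) = 4.667 servings → $3.50.
spinach only: max(14/4, 83/22) = 3.773 servings → $3.21.
carrots only: max(14/2, 83/4) = 20.75 servings → $10.38.
kale + spinach with both tight: 0.1967 servings and 3.352 servings → $3.00.
kale + carrots with both tight: 1.341 servings and 4.988 servings → $3.50.
spinach + carrots: the both-tight solution has a negative serving — not a feasible corner.
So the least-cost plan costs $3.00.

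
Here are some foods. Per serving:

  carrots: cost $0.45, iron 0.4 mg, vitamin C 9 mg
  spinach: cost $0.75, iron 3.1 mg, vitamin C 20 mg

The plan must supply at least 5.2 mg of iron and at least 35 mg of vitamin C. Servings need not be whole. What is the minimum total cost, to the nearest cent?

With two linear requirements the optimum uses one or two foods; enumerate the corners.
carrots only: max(5.2/0.4, 35/9) = 13 servings → $5.85.
spinach only: max(5.2/3.1, 35/20) = 1.75 servings → $1.31.
carrots + spinach with both tight: 0.2261 servings and 1.648 servings → $1.34.
The minimum over all feasible corners is $1.31.

$1.31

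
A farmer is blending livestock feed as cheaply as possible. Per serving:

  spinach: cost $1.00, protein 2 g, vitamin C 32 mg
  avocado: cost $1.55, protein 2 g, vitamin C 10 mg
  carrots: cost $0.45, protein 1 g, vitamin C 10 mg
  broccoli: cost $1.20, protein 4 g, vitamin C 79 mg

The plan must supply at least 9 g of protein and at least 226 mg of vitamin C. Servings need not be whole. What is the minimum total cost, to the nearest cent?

An LP optimum is at a vertex; with two nutrient constraints at most two foods are used. Check each candidate.
spinach only: max(9/2, 226/32) = 7.062 servings → $7.06.
avocado only: max(9/2, 226/10) = 22.6 servings → $35.03.
carrots only: max(9/1, 226/10) = 22.6 servings → $10.17.
broccoli only: max(9/4, 226/79) = 2.861 servings → $3.43.
spinach + avocado: the both-tight solution has a negative serving — not a feasible corner.
spinach + carrots with both targets exact would need a negative amount; discard.
spinach + broccoli: intersection lies outside the first quadrant.
avocado + carrots with both targets exact would need a negative amount; discard.
avocado + broccoli with both targets exact would need a negative amount; discard.
carrots + broccoli: the both-tight solution has a negative serving — not a feasible corner.
Cheapest feasible corner: $3.43.

$3.43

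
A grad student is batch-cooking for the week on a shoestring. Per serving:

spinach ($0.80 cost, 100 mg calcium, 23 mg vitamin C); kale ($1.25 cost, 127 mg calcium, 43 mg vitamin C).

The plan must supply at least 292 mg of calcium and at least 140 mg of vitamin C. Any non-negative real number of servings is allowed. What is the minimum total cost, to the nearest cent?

Compare the cost at each extreme point of the feasible region.
spinach only: max(292/100, 140/23) = 6.087 servings → $4.87.
kale only: max(292/127, 140/43) = 3.256 servings → $4.07.
spinach + kale with both targets exact would need a negative amount; discard.
The minimum over all feasible corners is $4.07.

$4.07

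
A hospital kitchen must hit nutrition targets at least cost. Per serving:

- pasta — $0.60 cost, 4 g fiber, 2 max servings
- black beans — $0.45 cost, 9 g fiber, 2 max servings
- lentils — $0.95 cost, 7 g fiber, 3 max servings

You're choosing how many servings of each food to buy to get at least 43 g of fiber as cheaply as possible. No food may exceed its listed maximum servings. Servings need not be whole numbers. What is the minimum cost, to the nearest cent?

$4.35

Cost per g of fiber: black beans $0.0500, lentils $0.1357, pasta $0.1500.
Take 2 servings of black beans: +18.0 g fiber for $0.90 (total $0.90, still need 25.0 g).
Take 3 servings of lentils: +21.0 g fiber for $2.85 (total $3.75, still need 4.0 g).
Take 1 serving of pasta: +4.0 g fiber for $0.60 (total $4.35, still need 0.0 g).
Greedy by cheapest-per-g is optimal for a single linear constraint, so the minimum cost is $4.35.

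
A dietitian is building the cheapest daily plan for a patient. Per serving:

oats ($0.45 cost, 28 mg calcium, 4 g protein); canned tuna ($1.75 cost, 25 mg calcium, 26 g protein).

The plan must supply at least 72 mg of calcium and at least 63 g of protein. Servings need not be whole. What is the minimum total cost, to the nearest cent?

$4.33

A basic optimal solution has at most two foods positive. Try each food alone and each pair with both targets met exactly.
oats only: max(72/28, 63/4) = 15.75 servings → $7.09.
canned tuna only: max(72/25, 63/26) = 2.88 servings → $5.04.
oats + canned tuna with both tight: 0.4729 servings and 2.35 servings → $4.33.
Cheapest feasible corner: $4.33.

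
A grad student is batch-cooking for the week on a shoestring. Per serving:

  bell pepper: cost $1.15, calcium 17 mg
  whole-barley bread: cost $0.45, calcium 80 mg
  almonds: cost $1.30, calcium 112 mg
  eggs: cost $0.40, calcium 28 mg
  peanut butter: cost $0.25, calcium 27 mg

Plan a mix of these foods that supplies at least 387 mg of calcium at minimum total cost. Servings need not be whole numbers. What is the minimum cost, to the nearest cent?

$2.18

Cost per mg of calcium: whole-barley bread $0.0056, peanut butter $0.0093, almonds $0.0116, eggs $0.0143, bell pepper $0.0676.
With no serving limits, use only whole-barley bread: 387 mg / 80 mg = 4.838 servings × $0.45 = $2.18.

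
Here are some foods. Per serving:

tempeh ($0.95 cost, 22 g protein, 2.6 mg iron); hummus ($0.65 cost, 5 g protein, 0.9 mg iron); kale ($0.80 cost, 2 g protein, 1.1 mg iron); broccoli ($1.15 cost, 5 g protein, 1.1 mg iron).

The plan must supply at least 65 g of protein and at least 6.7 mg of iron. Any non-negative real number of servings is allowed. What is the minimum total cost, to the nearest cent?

tempeh only: max(65/22, 6.7/2.6) = 2.955 servings → $2.81.
hummus only: max(65/5, 6.7/0.9) = 13 servings → $8.45.
kale only: max(65/2, 6.7/1.1) = 32.5 servings → $26.00.
broccoli only: max(65/5, 6.7/1.1) = 13 servings → $14.95.
tempeh + hummus: the both-tight solution has a negative serving — not a feasible corner.
tempeh + kale: intersection lies outside the first quadrant.
tempeh + broccoli: the both-tight solution has a negative serving — not a feasible corner.
hummus + kale: intersection lies outside the first quadrant.
hummus + broccoli with both targets exact would need a negative amount; discard.
kale + broccoli: the both-tight solution has a negative serving — not a feasible corner.
Cheapest feasible corner: $2.81.

$2.81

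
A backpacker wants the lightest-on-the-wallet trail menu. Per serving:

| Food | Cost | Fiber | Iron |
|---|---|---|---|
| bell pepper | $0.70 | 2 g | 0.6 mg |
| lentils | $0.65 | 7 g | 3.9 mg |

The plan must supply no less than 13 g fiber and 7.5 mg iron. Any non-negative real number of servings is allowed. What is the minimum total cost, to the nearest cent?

bell pepper only: max(13/2, 7.5/0.6) = 12.5 servings → $8.75.
lentils only: max(13/7, 7.5/3.9) = 1.923 servings → $1.25.
bell pepper + lentils with both targets exact would need a negative amount; discard.
So the least-cost plan costs $1.25.

$1.25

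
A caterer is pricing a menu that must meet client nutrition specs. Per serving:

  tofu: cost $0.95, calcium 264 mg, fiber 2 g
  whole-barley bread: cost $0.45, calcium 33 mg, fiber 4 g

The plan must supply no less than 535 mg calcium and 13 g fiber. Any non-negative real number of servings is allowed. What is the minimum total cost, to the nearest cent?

A basic optimal solution has at most two foods positive. Try each food alone and each pair with both targets met exactly.
tofu only: max(535/264, 13/2) = 6.5 servings → $6.17.
whole-barley bread only: max(535/33, 13/4) = 16.21 servings → $7.30.
tofu + whole-barley bread with both tight: 1.728 servings and 2.386 servings → $2.72.
The minimum over all feasible corners is $2.72.

$2.72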